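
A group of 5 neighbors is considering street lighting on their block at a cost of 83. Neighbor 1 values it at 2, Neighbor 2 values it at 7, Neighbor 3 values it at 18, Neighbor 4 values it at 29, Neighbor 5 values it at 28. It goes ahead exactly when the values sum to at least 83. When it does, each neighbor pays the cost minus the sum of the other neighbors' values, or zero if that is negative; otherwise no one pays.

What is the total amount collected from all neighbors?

79

Total value 84 ≥ cost 83, so it is built.
Neighbor 1: others sum to 82; max(0, 83 - 82) = 1.
Neighbor 2: others sum to 77; max(0, 83 - 77) = 6.
Neighbor 3: others sum to 66; max(0, 83 - 66) = 17.
Neighbor 4: others sum to 55; max(0, 83 - 55) = 28.
Neighbor 5: others sum to 56; max(0, 83 - 56) = 27.
Total collected = 1 + 6 + 17 + 28 + 27 = 79.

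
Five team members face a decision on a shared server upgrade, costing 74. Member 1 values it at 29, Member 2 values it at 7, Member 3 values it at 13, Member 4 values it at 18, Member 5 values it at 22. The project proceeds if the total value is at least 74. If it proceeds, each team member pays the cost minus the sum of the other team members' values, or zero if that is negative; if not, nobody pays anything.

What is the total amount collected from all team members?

24

Total value 89 ≥ cost 74, so it is built.
Member 1: others sum to 60; max(0, 74 - 60) = 14.
Member 2: others sum to 82; max(0, 74 - 82) = 0.
Member 3: others sum to 76; max(0, 74 - 76) = 0.
Member 4: others sum to 71; max(0, 74 - 71) = 3.
Member 5: others sum to 67; max(0, 74 - 67) = 7.
Total collected = 14 + 0 + 0 + 3 + 7 = 24.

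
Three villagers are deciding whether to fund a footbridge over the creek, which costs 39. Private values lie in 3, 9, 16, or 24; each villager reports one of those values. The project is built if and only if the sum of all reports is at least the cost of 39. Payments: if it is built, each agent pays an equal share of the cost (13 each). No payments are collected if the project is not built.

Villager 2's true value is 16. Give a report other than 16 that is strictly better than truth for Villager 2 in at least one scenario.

Suppose Villager 1 reports 3 and Villager 3 reports 16.
Report 16: project not built, utility 0.
Report 24: project built, pays 13, utility 16 - 13 = 3.
So reporting 24 beats truth here (3 > 0).

24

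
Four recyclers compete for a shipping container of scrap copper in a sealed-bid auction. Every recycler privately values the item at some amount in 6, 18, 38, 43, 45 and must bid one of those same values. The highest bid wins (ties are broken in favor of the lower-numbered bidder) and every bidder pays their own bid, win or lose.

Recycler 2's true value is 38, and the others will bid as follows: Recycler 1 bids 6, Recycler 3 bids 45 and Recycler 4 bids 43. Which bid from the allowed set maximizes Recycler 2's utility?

6

Bid 6: loses but pays 6, utility -6.
Bid 18: loses but pays 18, utility -18.
Bid 38: loses but pays 38, utility -38.
Bid 43: loses but pays 43, utility -43.
Bid 45: wins, pays 45, utility 38 - 45 = -7.
The best choice is 6 with utility -6.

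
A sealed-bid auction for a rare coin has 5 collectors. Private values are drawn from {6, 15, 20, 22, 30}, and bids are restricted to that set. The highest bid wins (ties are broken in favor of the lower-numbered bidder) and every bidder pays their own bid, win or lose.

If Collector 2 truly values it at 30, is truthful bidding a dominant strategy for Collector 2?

Consider the case where Collector 1 bids 6, Collector 3 bids 6, Collector 4 bids 6 and Collector 5 bids 6.
Truthful bid 30: wins, pays 30, utility 30 - 30 = 0.
Bid 15 instead: wins, pays 15, utility 30 - 15 = 15.
Since 15 > 0, bidding 15 is strictly better here, so truthful bidding is not dominant.

No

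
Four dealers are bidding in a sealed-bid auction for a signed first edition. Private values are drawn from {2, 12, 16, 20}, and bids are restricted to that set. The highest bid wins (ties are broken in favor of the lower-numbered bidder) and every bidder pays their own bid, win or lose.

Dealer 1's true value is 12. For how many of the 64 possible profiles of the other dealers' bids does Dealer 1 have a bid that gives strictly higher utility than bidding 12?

Others bid (2, 2, 2): truth gives 0; bid 2 gives 10 > 0. Violating.
Others bid (2, 2, 16): truth gives -12; bid 2 gives -2 > -12. Violating.
Others bid (2, 2, 20): truth gives -12; bid 2 gives -2 > -12. Violating.
Others bid (2, 12, 16): truth gives -12; bid 2 gives -2 > -12. Violating.
Others bid (2, 2, 12): truth gives 0; no alternative beats it.
Others bid (2, 12, 2): truth gives 0; no alternative beats it.
(Checking all 64 profiles: 57 have a profitable deviation, 7 do not.)

57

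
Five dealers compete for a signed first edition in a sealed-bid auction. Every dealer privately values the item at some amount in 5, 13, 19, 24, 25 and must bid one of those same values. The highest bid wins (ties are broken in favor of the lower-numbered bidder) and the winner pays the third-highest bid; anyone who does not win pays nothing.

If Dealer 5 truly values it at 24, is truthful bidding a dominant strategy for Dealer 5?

No

Consider the case where Dealer 1 bids 5, Dealer 2 bids 5, Dealer 3 bids 5 and Dealer 4 bids 24.
Truthful bid 24: loses, pays 0, utility 0.
Bid 25 instead: wins, pays 5, utility 24 - 5 = 19.
Since 19 > 0, bidding 25 is strictly better here, so truthful bidding is not dominant.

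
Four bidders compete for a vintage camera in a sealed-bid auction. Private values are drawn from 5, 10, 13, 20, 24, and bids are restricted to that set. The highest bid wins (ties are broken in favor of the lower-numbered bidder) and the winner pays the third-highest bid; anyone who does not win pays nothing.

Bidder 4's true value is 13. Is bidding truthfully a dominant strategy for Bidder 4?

No

Consider the case where Bidder 1 bids 5, Bidder 2 bids 5 and Bidder 3 bids 13.
Truthful bid 13: loses, pays 0, utility 0.
Bid 20 instead: wins, pays 5, utility 13 - 5 = 8.
Since 8 > 0, bidding 20 is strictly better here, so truthful bidding is not dominant.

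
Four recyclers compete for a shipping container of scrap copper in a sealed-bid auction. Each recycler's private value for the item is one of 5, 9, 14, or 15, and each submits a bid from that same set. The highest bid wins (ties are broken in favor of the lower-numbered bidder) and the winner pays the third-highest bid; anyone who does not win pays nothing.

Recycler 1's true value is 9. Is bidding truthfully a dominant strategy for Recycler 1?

No

Consider the case where Recycler 2 bids 5, Recycler 3 bids 5 and Recycler 4 bids 14.
Truthful bid 9: loses, pays 0, utility 0.
Bid 14 instead: wins, pays 5, utility 9 - 5 = 4.
Since 4 > 0, bidding 14 is strictly better here, so truthful bidding is not dominant.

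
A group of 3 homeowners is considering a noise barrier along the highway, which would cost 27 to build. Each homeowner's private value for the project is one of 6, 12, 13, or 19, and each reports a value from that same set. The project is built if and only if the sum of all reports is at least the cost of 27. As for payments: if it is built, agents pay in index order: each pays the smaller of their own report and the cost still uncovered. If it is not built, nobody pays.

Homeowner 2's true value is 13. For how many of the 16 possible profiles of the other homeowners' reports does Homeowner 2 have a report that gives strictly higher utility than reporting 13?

Others report (6, 12): truth gives 0; report 12 gives 1 > 0. Violating.
Others report (6, 13): truth gives 0; report 12 gives 1 > 0. Violating.
Others report (6, 19): truth gives 0; report 6 gives 7 > 0. Violating.
Others report (12, 6): truth gives 0; report 12 gives 1 > 0. Violating.
Others report (6, 6): truth gives 0; no alternative beats it.
(Checking all 16 profiles: 15 have a profitable deviation, 1 does not.)

15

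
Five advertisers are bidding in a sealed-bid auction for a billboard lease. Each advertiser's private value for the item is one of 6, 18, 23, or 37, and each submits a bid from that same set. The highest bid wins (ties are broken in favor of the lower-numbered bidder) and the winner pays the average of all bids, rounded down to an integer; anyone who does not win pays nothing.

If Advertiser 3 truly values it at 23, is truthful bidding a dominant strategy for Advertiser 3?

Consider the case where Advertiser 1 bids 6, Advertiser 2 bids 6, Advertiser 4 bids 6 and Advertiser 5 bids 6.
Truthful bid 23: wins, pays 9, utility 23 - 9 = 14.
Bid 18 instead: wins, pays 8, utility 23 - 8 = 15.
Since 15 > 14, bidding 18 is strictly better here, so truthful bidding is not dominant.

No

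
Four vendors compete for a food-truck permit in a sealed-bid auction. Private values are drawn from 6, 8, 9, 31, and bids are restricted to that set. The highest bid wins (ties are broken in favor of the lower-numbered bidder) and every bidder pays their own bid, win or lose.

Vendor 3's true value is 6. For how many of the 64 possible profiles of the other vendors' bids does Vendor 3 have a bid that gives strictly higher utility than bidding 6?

Others bid (6, 6, 6): truth gives -6; bid 8 gives -2 > -6. Violating.
Others bid (6, 6, 8): truth gives -6; bid 8 gives -2 > -6. Violating.
Others bid (6, 6, 9): truth gives -6; bid 9 gives -3 > -6. Violating.
Others bid (6, 8, 6): truth gives -6; bid 9 gives -3 > -6. Violating.
Others bid (6, 6, 31): truth gives -6; no alternative beats it.
Others bid (6, 8, 31): truth gives -6; no alternative beats it.
(Checking all 64 profiles: 12 have a profitable deviation, 52 do not.)

12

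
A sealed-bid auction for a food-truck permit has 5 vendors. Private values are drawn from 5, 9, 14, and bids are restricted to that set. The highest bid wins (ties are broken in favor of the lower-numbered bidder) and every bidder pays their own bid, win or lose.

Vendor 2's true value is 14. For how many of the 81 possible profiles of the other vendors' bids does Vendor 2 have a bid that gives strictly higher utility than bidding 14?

Others bid (5, 5, 5, 5): truth gives 0; bid 9 gives 5 > 0. Violating.
Others bid (5, 5, 5, 9): truth gives 0; bid 9 gives 5 > 0. Violating.
Others bid (5, 5, 9, 5): truth gives 0; bid 9 gives 5 > 0. Violating.
Others bid (5, 5, 9, 9): truth gives 0; bid 9 gives 5 > 0. Violating.
Others bid (5, 5, 5, 14): truth gives 0; no alternative beats it.
Others bid (5, 5, 9, 14): truth gives 0; no alternative beats it.
(Checking all 81 profiles: 35 have a profitable deviation, 46 do not.)

35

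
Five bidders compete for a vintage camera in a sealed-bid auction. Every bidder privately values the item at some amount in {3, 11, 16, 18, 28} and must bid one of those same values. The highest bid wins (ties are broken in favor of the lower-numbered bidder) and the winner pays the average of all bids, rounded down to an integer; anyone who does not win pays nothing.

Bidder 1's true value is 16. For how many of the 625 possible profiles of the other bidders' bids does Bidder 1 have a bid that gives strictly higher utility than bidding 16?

Others bid (3, 3, 3, 3): truth gives 11; bid 3 gives 13 > 11. Violating.
Others bid (3, 3, 3, 11): truth gives 9; bid 11 gives 10 > 9. Violating.
Others bid (3, 3, 3, 18): truth gives 0; bid 18 gives 7 > 0. Violating.
Others bid (3, 3, 3, 28): truth gives 0; bid 28 gives 3 > 0. Violating.
Others bid (3, 3, 3, 16): truth gives 8; no alternative beats it.
Others bid (3, 3, 11, 16): truth gives 7; no alternative beats it.
(Checking all 625 profiles: 188 have a profitable deviation, 437 do not.)

188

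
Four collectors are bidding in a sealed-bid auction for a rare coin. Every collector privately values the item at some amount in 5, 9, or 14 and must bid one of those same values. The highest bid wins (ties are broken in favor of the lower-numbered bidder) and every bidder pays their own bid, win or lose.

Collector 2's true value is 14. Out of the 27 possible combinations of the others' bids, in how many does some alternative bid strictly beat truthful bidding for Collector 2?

13

Others bid (5, 5, 5): truth gives 0; bid 9 gives 5 > 0. Violating.
Others bid (5, 5, 9): truth gives 0; bid 9 gives 5 > 0. Violating.
Others bid (5, 9, 5): truth gives 0; bid 9 gives 5 > 0. Violating.
Others bid (5, 9, 9): truth gives 0; bid 9 gives 5 > 0. Violating.
Others bid (5, 5, 14): truth gives 0; no alternative beats it.
Others bid (5, 9, 14): truth gives 0; no alternative beats it.
(Checking all 27 profiles: 13 have a profitable deviation, 14 do not.)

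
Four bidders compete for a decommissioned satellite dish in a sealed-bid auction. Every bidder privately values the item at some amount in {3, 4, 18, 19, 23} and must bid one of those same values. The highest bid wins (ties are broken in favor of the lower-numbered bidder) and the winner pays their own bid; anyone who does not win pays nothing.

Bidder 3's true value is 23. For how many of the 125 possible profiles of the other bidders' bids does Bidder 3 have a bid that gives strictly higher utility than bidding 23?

Others bid (3, 3, 3): truth gives 0; bid 4 gives 19 > 0. Violating.
Others bid (3, 3, 4): truth gives 0; bid 4 gives 19 > 0. Violating.
Others bid (3, 3, 18): truth gives 0; bid 18 gives 5 > 0. Violating.
Others bid (3, 3, 19): truth gives 0; bid 19 gives 4 > 0. Violating.
Others bid (3, 3, 23): truth gives 0; no alternative beats it.
Others bid (3, 4, 23): truth gives 0; no alternative beats it.
(Checking all 125 profiles: 36 have a profitable deviation, 89 do not.)

36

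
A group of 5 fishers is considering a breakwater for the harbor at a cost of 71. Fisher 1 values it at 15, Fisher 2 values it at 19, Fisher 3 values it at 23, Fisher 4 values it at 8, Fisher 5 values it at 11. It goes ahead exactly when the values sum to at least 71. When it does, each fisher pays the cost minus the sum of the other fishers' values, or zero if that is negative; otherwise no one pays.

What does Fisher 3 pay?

18

Total value 76 ≥ cost 71, so the project is built.
The other fishers' values sum to 53.
Cost minus that sum is 71 - 53 = 18.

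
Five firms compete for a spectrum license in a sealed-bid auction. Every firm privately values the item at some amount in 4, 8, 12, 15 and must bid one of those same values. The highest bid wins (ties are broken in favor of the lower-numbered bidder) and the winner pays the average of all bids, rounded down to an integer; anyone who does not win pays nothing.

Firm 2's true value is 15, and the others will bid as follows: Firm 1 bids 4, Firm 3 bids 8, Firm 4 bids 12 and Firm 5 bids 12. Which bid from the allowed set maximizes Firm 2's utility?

Bid 4: loses, pays 0, utility 0.
Bid 8: loses, pays 0, utility 0.
Bid 12: wins, pays 9, utility 15 - 9 = 6.
Bid 15: wins, pays 10, utility 15 - 10 = 5.
The best choice is 12 with utility 6.

12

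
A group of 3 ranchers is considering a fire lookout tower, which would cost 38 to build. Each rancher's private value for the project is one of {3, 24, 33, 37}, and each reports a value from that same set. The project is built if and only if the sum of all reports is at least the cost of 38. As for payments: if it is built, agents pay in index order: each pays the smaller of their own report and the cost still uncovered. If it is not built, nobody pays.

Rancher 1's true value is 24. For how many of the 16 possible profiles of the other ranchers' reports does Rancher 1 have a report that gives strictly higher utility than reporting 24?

Others report (3, 33): truth gives 0; report 3 gives 21 > 0. Violating.
Others report (3, 37): truth gives 0; report 3 gives 21 > 0. Violating.
Others report (24, 24): truth gives 0; report 3 gives 21 > 0. Violating.
Others report (24, 33): truth gives 0; report 3 gives 21 > 0. Violating.
Others report (3, 3): truth gives 0; no alternative beats it.
Others report (3, 24): truth gives 0; no alternative beats it.
(Checking all 16 profiles: 13 have a profitable deviation, 3 do not.)

13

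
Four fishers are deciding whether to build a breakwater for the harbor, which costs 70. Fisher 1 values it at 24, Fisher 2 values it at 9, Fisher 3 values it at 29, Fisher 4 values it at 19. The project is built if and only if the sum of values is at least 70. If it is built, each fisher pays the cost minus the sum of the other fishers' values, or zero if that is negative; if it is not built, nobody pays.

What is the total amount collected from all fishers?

Total value 81 ≥ cost 70, so it is built.
Fisher 1: others sum to 57; max(0, 70 - 57) = 13.
Fisher 2: others sum to 72; max(0, 70 - 72) = 0.
Fisher 3: others sum to 52; max(0, 70 - 52) = 18.
Fisher 4: others sum to 62; max(0, 70 - 62) = 8.
Total collected = 13 + 0 + 18 + 8 = 39.

39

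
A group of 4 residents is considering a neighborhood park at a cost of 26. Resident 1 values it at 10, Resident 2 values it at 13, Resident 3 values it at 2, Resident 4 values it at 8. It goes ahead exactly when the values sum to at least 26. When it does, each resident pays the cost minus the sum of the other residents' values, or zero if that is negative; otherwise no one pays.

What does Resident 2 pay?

Total value 33 ≥ cost 26, so the project is built.
The other residents' values sum to 20.
Cost minus that sum is 26 - 20 = 6.

6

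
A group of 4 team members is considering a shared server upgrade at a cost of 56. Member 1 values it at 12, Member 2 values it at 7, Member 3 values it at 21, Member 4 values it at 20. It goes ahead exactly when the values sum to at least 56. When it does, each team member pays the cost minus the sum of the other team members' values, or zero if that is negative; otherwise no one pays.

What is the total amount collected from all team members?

44

Total value 60 ≥ cost 56, so it is built.
Member 1: others sum to 48; max(0, 56 - 48) = 8.
Member 2: others sum to 53; max(0, 56 - 53) = 3.
Member 3: others sum to 39; max(0, 56 - 39) = 17.
Member 4: others sum to 40; max(0, 56 - 40) = 16.
Total collected = 8 + 3 + 17 + 16 = 44.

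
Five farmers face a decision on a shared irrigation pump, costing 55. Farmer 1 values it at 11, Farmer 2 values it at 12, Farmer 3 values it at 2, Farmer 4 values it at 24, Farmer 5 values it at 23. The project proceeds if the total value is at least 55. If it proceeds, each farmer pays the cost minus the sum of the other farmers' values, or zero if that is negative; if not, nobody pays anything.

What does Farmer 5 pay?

Total value 72 ≥ cost 55, so the project is built.
The other farmers' values sum to 49.
Cost minus that sum is 55 - 49 = 6.

6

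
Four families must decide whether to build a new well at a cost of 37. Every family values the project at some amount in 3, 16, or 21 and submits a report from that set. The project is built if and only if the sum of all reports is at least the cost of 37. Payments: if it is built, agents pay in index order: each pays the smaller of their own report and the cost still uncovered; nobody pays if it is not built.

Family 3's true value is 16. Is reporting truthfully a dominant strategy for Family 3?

Consider the case where Family 1 reports 3, Family 2 reports 16 and Family 4 reports 16.
Truthful report 16: project built, pays 16, utility 16 - 16 = 0.
Report 3 instead: project built, pays 3, utility 16 - 3 = 13.
Since 13 > 0, reporting 3 is strictly better here, so truthful reporting is not dominant.

No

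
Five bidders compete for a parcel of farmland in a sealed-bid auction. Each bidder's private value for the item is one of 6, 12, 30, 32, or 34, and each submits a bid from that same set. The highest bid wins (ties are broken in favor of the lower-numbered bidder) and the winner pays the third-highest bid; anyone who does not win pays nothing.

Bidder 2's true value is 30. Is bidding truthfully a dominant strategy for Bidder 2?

Consider the case where Bidder 1 bids 6, Bidder 3 bids 6, Bidder 4 bids 6 and Bidder 5 bids 32.
Truthful bid 30: loses, pays 0, utility 0.
Bid 32 instead: wins, pays 6, utility 30 - 6 = 24.
Since 24 > 0, bidding 32 is strictly better here, so truthful bidding is not dominant.

No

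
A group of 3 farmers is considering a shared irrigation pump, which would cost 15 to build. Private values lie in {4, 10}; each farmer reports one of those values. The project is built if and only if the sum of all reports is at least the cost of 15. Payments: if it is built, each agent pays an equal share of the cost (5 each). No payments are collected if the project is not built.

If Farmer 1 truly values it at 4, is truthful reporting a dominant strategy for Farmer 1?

Check each profile of the others' reports and compare truth against every alternative report.
Others report (4, 4): truth gives 0, best alternative gives -1.
Others report (4, 10): truth gives -1, best alternative gives -1.
Others report (10, 4): truth gives -1, best alternative gives -1.
Others report (10, 10): truth gives -1, best alternative gives -1.
In every case the truthful report is at least as good as any alternative, so it is a dominant strategy.

Yes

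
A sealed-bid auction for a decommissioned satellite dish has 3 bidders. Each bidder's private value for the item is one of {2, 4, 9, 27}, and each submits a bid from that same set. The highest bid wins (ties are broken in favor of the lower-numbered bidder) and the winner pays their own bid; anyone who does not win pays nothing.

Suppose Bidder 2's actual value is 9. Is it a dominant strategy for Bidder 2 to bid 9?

Consider the case where Bidder 1 bids 2 and Bidder 3 bids 2.
Truthful bid 9: wins, pays 9, utility 9 - 9 = 0.
Bid 4 instead: wins, pays 4, utility 9 - 4 = 5.
Since 5 > 0, bidding 4 is strictly better here, so truthful bidding is not dominant.

No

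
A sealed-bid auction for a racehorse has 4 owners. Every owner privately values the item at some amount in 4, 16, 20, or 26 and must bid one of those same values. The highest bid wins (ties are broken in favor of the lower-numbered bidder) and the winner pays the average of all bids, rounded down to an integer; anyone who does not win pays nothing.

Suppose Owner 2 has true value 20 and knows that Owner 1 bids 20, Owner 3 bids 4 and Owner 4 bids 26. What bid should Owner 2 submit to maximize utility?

26

Bid 4: loses, pays 0, utility 0.
Bid 16: loses, pays 0, utility 0.
Bid 20: loses, pays 0, utility 0.
Bid 26: wins, pays 19, utility 20 - 19 = 1.
The best choice is 26 with utility 1.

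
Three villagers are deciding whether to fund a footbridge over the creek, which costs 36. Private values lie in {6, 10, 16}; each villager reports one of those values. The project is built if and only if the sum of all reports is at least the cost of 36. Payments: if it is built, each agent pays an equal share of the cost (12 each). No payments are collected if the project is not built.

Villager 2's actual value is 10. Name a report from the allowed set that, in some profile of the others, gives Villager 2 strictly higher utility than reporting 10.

Suppose Villager 1 reports 10 and Villager 3 reports 16.
Report 10: project built, pays 12, utility 10 - 12 = -2.
Report 6: project not built, utility 0.
So reporting 6 beats truth here (0 > -2).

6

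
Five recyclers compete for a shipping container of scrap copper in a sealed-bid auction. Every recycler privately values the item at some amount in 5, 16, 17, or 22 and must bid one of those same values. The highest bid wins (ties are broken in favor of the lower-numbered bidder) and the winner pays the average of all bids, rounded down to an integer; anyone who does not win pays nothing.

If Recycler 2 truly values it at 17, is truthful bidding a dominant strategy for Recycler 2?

Consider the case where Recycler 1 bids 5, Recycler 3 bids 5, Recycler 4 bids 5 and Recycler 5 bids 22.
Truthful bid 17: loses, pays 0, utility 0.
Bid 22 instead: wins, pays 11, utility 17 - 11 = 6.
Since 6 > 0, bidding 22 is strictly better here, so truthful bidding is not dominant.

No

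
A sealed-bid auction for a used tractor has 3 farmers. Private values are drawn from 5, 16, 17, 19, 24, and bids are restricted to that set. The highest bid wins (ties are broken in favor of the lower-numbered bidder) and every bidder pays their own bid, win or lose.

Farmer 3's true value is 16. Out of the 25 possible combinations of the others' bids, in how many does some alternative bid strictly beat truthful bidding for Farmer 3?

24

Others bid (5, 16): truth gives -16; bid 17 gives -1 > -16. Violating.
Others bid (5, 17): truth gives -16; bid 19 gives -3 > -16. Violating.
Others bid (5, 19): truth gives -16; bid 5 gives -5 > -16. Violating.
Others bid (5, 24): truth gives -16; bid 5 gives -5 > -16. Violating.
Others bid (5, 5): truth gives 0; no alternative beats it.
(Checking all 25 profiles: 24 have a profitable deviation, 1 does not.)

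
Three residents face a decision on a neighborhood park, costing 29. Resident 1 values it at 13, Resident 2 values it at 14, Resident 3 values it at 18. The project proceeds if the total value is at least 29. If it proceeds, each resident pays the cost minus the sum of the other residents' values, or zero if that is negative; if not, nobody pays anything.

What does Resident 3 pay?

2

Total value 45 ≥ cost 29, so the project is built.
The other residents' values sum to 27.
Cost minus that sum is 29 - 27 = 2.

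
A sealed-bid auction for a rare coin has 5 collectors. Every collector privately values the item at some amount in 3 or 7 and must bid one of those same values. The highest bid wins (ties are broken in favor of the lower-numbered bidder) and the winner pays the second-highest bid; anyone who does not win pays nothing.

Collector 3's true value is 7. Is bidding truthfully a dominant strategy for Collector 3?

Check each profile of the others' bids and compare truth against every alternative bid.
Others bid (3, 3, 3, 3): truth gives 4, best alternative gives 0.
Others bid (3, 3, 3, 7): truth gives 0, best alternative gives 0.
Others bid (3, 3, 7, 3): truth gives 0, best alternative gives 0.
Others bid (3, 3, 7, 7): truth gives 0, best alternative gives 0.
Others bid (3, 7, 3, 3): truth gives 0, best alternative gives 0.
Others bid (3, 7, 3, 7): truth gives 0, best alternative gives 0.
(Remaining 10 profiles checked similarly; truth is weakly best in each.)
In every case the truthful bid is at least as good as any alternative, so it is a dominant strategy.

Yes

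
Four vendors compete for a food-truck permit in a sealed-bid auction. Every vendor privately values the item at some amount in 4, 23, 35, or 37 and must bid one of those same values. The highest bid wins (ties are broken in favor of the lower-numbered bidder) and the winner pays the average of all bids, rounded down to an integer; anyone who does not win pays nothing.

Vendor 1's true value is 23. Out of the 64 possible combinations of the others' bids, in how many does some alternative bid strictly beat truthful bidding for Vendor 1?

Others bid (4, 4, 4): truth gives 15; bid 4 gives 19 > 15. Violating.
Others bid (4, 4, 35): truth gives 0; bid 35 gives 4 > 0. Violating.
Others bid (4, 4, 37): truth gives 0; bid 37 gives 3 > 0. Violating.
Others bid (4, 35, 4): truth gives 0; bid 35 gives 4 > 0. Violating.
Others bid (4, 4, 23): truth gives 10; no alternative beats it.
Others bid (4, 23, 4): truth gives 10; no alternative beats it.
(Checking all 64 profiles: 7 have a profitable deviation, 57 do not.)

7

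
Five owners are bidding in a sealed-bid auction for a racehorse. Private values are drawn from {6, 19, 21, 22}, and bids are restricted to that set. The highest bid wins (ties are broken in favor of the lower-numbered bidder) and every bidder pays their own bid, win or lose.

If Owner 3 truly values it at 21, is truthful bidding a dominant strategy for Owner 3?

Consider the case where Owner 1 bids 6, Owner 2 bids 6, Owner 4 bids 6 and Owner 5 bids 6.
Truthful bid 21: wins, pays 21, utility 21 - 21 = 0.
Bid 19 instead: wins, pays 19, utility 21 - 19 = 2.
Since 2 > 0, bidding 19 is strictly better here, so truthful bidding is not dominant.

No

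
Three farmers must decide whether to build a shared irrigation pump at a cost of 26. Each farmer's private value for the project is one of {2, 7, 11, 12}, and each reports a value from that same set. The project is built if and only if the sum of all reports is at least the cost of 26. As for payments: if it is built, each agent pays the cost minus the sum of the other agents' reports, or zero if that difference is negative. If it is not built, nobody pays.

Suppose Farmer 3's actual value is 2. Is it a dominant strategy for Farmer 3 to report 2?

Yes

Check each profile of the others' reports and compare truth against every alternative report.
Others report (7, 12): truth gives 0, best alternative gives -5.
Others report (12, 7): truth gives 0, best alternative gives -5.
Others report (11, 11): truth gives 0, best alternative gives -2.
Others report (11, 12): truth gives 0, best alternative gives -1.
Others report (12, 11): truth gives 0, best alternative gives -1.
Others report (2, 2): truth gives 0, best alternative gives 0.
(Remaining 10 profiles checked similarly; truth is weakly best in each.)
In every case the truthful report is at least as good as any alternative, so it is a dominant strategy.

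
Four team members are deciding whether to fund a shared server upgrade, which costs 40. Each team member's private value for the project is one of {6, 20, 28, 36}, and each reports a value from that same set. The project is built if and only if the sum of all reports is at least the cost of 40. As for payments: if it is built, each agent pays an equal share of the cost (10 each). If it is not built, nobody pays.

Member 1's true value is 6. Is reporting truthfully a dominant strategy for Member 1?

Yes

Check each profile of the others' reports and compare truth against every alternative report.
Others report (6, 6, 20): truth gives 0, best alternative gives -4.
Others report (6, 20, 6): truth gives 0, best alternative gives -4.
Others report (20, 6, 6): truth gives 0, best alternative gives -4.
Others report (6, 6, 28): truth gives -4, best alternative gives -4.
Others report (6, 6, 36): truth gives -4, best alternative gives -4.
Others report (6, 20, 20): truth gives -4, best alternative gives -4.
(Remaining 58 profiles checked similarly; truth is weakly best in each.)
In every case the truthful report is at least as good as any alternative, so it is a dominant strategy.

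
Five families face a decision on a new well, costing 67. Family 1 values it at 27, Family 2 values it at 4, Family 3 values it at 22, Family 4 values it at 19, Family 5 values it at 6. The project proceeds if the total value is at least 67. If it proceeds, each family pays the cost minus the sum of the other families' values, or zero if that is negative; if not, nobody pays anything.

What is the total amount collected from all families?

Total value 78 ≥ cost 67, so it is built.
Family 1: others sum to 51; max(0, 67 - 51) = 16.
Family 2: others sum to 74; max(0, 67 - 74) = 0.
Family 3: others sum to 56; max(0, 67 - 56) = 11.
Family 4: others sum to 59; max(0, 67 - 59) = 8.
Family 5: others sum to 72; max(0, 67 - 72) = 0.
Total collected = 16 + 0 + 11 + 8 + 0 = 35.

35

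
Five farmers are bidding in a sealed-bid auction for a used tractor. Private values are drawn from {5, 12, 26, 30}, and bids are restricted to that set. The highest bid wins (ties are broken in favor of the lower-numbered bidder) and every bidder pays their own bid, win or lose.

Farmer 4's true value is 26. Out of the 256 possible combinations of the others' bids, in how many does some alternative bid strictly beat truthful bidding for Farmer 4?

Others bid (5, 5, 5, 5): truth gives 0; bid 12 gives 14 > 0. Violating.
Others bid (5, 5, 5, 12): truth gives 0; bid 12 gives 14 > 0. Violating.
Others bid (5, 5, 5, 30): truth gives -26; bid 30 gives -4 > -26. Violating.
Others bid (5, 5, 12, 30): truth gives -26; bid 30 gives -4 > -26. Violating.
Others bid (5, 5, 5, 26): truth gives 0; no alternative beats it.
Others bid (5, 5, 12, 5): truth gives 0; no alternative beats it.
(Checking all 256 profiles: 234 have a profitable deviation, 22 do not.)

234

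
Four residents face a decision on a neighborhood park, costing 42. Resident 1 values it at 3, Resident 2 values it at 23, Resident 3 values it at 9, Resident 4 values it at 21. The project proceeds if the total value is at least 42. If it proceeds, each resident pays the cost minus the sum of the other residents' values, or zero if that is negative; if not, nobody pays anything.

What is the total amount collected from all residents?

Total value 56 ≥ cost 42, so it is built.
Resident 1: others sum to 53; max(0, 42 - 53) = 0.
Resident 2: others sum to 33; max(0, 42 - 33) = 9.
Resident 3: others sum to 47; max(0, 42 - 47) = 0.
Resident 4: others sum to 35; max(0, 42 - 35) = 7.
Total collected = 0 + 9 + 0 + 7 = 16.

16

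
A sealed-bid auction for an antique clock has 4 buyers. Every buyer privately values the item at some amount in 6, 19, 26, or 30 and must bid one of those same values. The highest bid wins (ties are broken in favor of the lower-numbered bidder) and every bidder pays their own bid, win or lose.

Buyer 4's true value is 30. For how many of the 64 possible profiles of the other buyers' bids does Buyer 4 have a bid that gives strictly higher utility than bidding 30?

Others bid (6, 6, 6): truth gives 0; bid 19 gives 11 > 0. Violating.
Others bid (6, 6, 19): truth gives 0; bid 26 gives 4 > 0. Violating.
Others bid (6, 6, 30): truth gives -30; bid 6 gives -6 > -30. Violating.
Others bid (6, 19, 6): truth gives 0; bid 26 gives 4 > 0. Violating.
Others bid (6, 6, 26): truth gives 0; no alternative beats it.
Others bid (6, 19, 26): truth gives 0; no alternative beats it.
(Checking all 64 profiles: 45 have a profitable deviation, 19 do not.)

45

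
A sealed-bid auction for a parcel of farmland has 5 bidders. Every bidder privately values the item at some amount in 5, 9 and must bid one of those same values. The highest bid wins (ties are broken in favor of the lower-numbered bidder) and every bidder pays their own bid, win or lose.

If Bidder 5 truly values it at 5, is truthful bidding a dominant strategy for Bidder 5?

No

Consider the case where Bidder 1 bids 5, Bidder 2 bids 5, Bidder 3 bids 5 and Bidder 4 bids 5.
Truthful bid 5: loses but pays 5, utility -5.
Bid 9 instead: wins, pays 9, utility 5 - 9 = -4.
Since -4 > -5, bidding 9 is strictly better here, so truthful bidding is not dominant.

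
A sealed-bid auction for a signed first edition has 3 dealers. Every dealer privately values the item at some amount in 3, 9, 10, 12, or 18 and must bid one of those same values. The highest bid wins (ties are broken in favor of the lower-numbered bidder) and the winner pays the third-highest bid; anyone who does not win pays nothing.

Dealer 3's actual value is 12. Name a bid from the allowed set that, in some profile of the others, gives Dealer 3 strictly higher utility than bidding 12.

18

Suppose Dealer 1 bids 3 and Dealer 2 bids 12.
Bid 12: loses, pays 0, utility 0.
Bid 18: wins, pays 3, utility 12 - 3 = 9.
So bidding 18 beats truth here (9 > 0).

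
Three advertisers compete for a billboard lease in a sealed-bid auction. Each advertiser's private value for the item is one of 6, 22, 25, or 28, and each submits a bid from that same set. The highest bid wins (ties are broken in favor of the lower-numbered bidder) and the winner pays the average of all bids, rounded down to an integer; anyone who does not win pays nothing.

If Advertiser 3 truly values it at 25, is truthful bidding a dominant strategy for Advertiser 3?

Consider the case where Advertiser 1 bids 6 and Advertiser 2 bids 6.
Truthful bid 25: wins, pays 12, utility 25 - 12 = 13.
Bid 22 instead: wins, pays 11, utility 25 - 11 = 14.
Since 14 > 13, bidding 22 is strictly better here, so truthful bidding is not dominant.

No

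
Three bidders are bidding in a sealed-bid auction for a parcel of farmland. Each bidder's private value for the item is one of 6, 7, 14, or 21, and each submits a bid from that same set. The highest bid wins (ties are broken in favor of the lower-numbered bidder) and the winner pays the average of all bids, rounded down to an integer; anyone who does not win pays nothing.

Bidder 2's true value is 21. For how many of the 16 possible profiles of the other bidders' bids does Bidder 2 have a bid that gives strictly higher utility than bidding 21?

6

Others bid (6, 6): truth gives 10; bid 7 gives 15 > 10. Violating.
Others bid (6, 7): truth gives 10; bid 7 gives 15 > 10. Violating.
Others bid (6, 14): truth gives 8; bid 14 gives 10 > 8. Violating.
Others bid (7, 6): truth gives 10; bid 14 gives 12 > 10. Violating.
Others bid (6, 21): truth gives 5; no alternative beats it.
Others bid (7, 21): truth gives 5; no alternative beats it.
(Checking all 16 profiles: 6 have a profitable deviation, 10 do not.)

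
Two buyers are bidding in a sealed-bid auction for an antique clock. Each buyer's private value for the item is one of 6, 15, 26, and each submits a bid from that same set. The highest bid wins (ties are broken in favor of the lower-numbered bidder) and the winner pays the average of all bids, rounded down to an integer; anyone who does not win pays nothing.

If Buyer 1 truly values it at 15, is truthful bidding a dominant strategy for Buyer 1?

Consider the case where Buyer 2 bids 6.
Truthful bid 15: wins, pays 10, utility 15 - 10 = 5.
Bid 6 instead: wins, pays 6, utility 15 - 6 = 9.
Since 9 > 5, bidding 6 is strictly better here, so truthful bidding is not dominant.

No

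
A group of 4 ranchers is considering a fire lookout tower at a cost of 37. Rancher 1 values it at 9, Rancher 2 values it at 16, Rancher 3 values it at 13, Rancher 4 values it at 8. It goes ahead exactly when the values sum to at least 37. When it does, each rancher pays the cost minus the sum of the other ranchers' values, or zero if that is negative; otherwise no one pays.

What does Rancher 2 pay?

7

Total value 46 ≥ cost 37, so the project is built.
The other ranchers' values sum to 30.
Cost minus that sum is 37 - 30 = 7.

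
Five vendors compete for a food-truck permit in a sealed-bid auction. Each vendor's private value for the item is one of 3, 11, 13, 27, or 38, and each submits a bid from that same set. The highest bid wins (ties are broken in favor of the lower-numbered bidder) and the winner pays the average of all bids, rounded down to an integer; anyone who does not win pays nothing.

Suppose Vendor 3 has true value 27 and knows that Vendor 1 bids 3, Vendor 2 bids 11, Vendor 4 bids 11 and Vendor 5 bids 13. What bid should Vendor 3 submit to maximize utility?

Bid 3: loses, pays 0, utility 0.
Bid 11: loses, pays 0, utility 0.
Bid 13: wins, pays 10, utility 27 - 10 = 17.
Bid 27: wins, pays 13, utility 27 - 13 = 14.
Bid 38: wins, pays 15, utility 27 - 15 = 12.
The best choice is 13 with utility 17.

13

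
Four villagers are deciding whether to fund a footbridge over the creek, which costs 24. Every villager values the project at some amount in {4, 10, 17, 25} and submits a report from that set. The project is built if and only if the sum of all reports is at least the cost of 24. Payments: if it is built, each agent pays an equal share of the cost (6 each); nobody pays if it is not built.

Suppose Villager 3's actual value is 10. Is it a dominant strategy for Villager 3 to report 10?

No

Consider the case where Villager 1 reports 4, Villager 2 reports 4 and Villager 4 reports 4.
Truthful report 10: project not built, utility 0.
Report 17 instead: project built, pays 6, utility 10 - 6 = 4.
Since 4 > 0, reporting 17 is strictly better here, so truthful reporting is not dominant.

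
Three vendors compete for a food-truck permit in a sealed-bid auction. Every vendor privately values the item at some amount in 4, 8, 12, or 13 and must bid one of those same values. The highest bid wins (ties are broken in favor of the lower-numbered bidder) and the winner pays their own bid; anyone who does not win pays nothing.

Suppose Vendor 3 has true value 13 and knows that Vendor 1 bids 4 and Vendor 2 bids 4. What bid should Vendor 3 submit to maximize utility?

8

Bid 4: loses, pays 0, utility 0.
Bid 8: wins, pays 8, utility 13 - 8 = 5.
Bid 12: wins, pays 12, utility 13 - 12 = 1.
Bid 13: wins, pays 13, utility 13 - 13 = 0.
The best choice is 8 with utility 5.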